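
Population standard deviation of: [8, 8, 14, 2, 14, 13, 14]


Mean = 73/7
  (8-73/7)²=289/49
  (8-73/7)²=289/49
  (14-73/7)²=625/49
  (2-73/7)²=3481/49
  (14-73/7)²=625/49
  (13-73/7)²=324/49
  (14-73/7)²=625/49
Σ(x-μ)² = 894/7
σ² = (894/7)/7 = 894/49

σ = √(894/49) ≈ 4.2714


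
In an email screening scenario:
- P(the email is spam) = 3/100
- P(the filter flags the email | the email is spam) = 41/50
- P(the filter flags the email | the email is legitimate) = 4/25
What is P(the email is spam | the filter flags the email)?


Using Bayes' theorem:
P(A|B) = P(B|A)·P(A) / P(B)

P(the filter flags the email) = 41/50 × 3/100 + 4/25 × 97/100
= 123/5000 + 97/625 = 899/5000

P(the email is spam|the filter flags the email) = (123/5000) / (899/5000) = 123/899

P(the email is spam|the filter flags the email) = 123/899 ≈ 13.68%


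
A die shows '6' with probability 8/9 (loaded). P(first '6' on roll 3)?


Geometric: P(X=3) = (1-p)^(k-1)×p = (1/9)^2×8/9 = 8/729

P(X=3) = 8/729 ≈ 1.10%


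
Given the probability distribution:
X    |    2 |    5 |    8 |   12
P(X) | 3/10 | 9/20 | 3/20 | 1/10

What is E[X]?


E[X] = Σ x·P(X=x)
= (2)×(3/10) + (5)×(9/20) + (8)×(3/20) + (12)×(1/10)
= 21/4

E[X] = 21/4


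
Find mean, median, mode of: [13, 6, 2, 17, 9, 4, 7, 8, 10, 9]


Sorted: [2, 4, 6, 7, 8, 9, 9, 10, 13, 17]
Mean = 85/10 = 17/2
Median = 17/2
Freq: {13: 1, 6: 1, 2: 1, 17: 1, 9: 2, 4: 1, 7: 1, 8: 1, 10: 1}
Mode: [9]

Mean=17/2, Median=17/2, Mode=9


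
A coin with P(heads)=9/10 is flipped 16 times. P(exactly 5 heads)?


Binomial: P(X=5) = C(16,5)×p^5×(1-p)^11
= 4368 × 59049/100000 × 1/100000000000 = 16120377/625000000000000

P(X=5) = 16120377/625000000000000 ≈ 0.00%


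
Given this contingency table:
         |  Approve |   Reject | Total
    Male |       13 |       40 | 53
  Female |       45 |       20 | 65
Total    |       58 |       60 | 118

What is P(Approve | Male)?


P(Approve | Male) = 13/(13+40) = 13/53

P(Approve|Male) = 13/53 ≈ 24.53%


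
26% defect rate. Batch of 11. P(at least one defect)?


P(all good) = (37/50)^11 = 177917621779460413/4882812500000000000
P(≥1 defect) = 4704894878220539587/4882812500000000000

P = 4704894878220539587/4882812500000000000 ≈ 96.36%


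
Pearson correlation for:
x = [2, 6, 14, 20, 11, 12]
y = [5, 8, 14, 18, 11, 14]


n=6, Σx=65, Σy=70, Σxy=903, Σx²=901, Σy²=926
r = (6×903 - 65×70)/√((6×901 - 65²)(6×926 - 70²))
= 868/√(1181×656) = 868/√774736 ≈ 868/880.1909 ≈ 0.9861

r ≈ 0.9861


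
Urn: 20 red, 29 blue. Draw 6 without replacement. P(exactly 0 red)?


Hypergeometric: C(20,0)×C(29,6)/C(49,6)
= 1×475020/13983816 = 5655/166474

P(X=0) = 5655/166474 ≈ 3.40%


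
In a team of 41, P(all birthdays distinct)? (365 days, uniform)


P(all different) = Π(365-i)/365 for i=0..40
= (365/365)×(364/365)×...×(325/365)
= 0.096848

P ≈ 0.0968 ≈ 9.68%


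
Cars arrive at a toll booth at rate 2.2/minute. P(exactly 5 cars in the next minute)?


Poisson(λ=2.2): P(X=5) = e^(-λ)×λ^k/k!
= e^(-2.2) × 2.2^5 / 5!
≈ 0.1108031584 × 51.53632 / 120 ≈ 0.047587

P(X=5) ≈ 0.047587 ≈ 4.76%


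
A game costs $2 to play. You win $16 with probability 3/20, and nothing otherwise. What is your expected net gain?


E[gain] = (16-2)×3/20 + (-2)×17/20
= 21/10 - 17/10 = 2/5

Expected net gain = $2/5 ≈ $0.40


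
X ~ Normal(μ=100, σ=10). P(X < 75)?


z = (75-100)/10 = -2.5
P(Z < -2.5) = 0.0062

P(X < 75) ≈ 0.0062


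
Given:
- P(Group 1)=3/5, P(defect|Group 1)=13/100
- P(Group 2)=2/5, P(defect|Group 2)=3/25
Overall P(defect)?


P(B) = Σ P(B|Aᵢ)×P(Aᵢ)
  13/100×3/5 = 39/500
  3/25×2/5 = 6/125
Sum = 63/500

P(defect) = 63/500 ≈ 12.60%


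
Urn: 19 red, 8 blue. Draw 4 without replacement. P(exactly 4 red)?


Hypergeometric: C(19,4)×C(8,0)/C(27,4)
= 3876×1/17550 = 646/2925

P(X=4) = 646/2925 ≈ 22.09%


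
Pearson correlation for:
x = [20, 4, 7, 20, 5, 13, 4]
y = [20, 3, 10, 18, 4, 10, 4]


n=7, Σx=73, Σy=69, Σxy=1008, Σx²=1075, Σy²=965
r = (7×1008 - 73×69)/√((7×1075 - 73²)(7×965 - 69²))
= 2019/√(2196×1994) = 2019/√4378824 ≈ 2019/2092.5640 ≈ 0.9648

r ≈ 0.9648


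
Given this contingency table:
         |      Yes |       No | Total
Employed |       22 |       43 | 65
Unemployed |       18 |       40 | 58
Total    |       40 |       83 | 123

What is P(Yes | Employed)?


P(Yes | Employed) = 22/(22+43) = 22/65

P(Yes|Employed) = 22/65 ≈ 33.85%


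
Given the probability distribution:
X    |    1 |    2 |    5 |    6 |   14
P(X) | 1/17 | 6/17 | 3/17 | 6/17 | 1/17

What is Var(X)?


E[X] = 78/17
E[X²] = 512/17
Var(X) = E[X²] - (E[X])² = 512/17 - 6084/289 = 2620/289

Var(X) = 2620/289 ≈ 9.0657


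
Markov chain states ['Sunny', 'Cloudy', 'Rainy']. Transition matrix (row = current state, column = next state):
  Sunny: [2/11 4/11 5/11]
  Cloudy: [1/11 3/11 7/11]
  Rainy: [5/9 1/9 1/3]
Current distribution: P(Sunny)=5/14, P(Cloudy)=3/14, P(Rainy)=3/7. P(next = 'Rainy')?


P(next=Rainy) = Σᵢ P(now=i)×P(i→Rainy)
= 5/14×5/11 + 3/14×7/11 + 3/7×1/3
= 25/154 + 3/22 + 1/7 = 34/77

P = 34/77 ≈ 0.4416


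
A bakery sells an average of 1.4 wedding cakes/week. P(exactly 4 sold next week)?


Poisson(λ=1.4): P(X=4) = e^(-λ)×λ^k/k!
= e^(-1.4) × 1.4^4 / 4!
≈ 0.2465969639 × 3.8416 / 24 ≈ 0.039472

P(X=4) ≈ 0.039472 ≈ 3.95%


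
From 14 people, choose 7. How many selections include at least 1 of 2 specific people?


Complement: C(14,7) - C(12,7) = 3432 - 792 = 2640

2640


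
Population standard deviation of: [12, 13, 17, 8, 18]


Mean = 68/5
  (12-68/5)²=64/25
  (13-68/5)²=9/25
  (17-68/5)²=289/25
  (8-68/5)²=784/25
  (18-68/5)²=484/25
Σ(x-μ)² = 326/5
σ² = (326/5)/5 = 326/25

σ = √(326/25) ≈ 3.6111


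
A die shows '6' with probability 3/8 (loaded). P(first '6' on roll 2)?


Geometric: P(X=2) = (1-p)^(k-1)×p = (5/8)^1×3/8 = 15/64

P(X=2) = 15/64 ≈ 23.44%


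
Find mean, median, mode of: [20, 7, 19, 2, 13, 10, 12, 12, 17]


Sorted: [2, 7, 10, 12, 12, 13, 17, 19, 20]
Mean = 112/9
Median = 12
Freq: {20: 1, 7: 1, 19: 1, 2: 1, 13: 1, 10: 1, 12: 2, 17: 1}
Mode: [12]

Mean=112/9, Median=12, Mode=12


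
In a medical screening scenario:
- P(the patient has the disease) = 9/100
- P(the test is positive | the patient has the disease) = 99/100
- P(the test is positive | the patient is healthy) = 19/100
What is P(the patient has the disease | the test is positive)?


Using Bayes' theorem:
P(A|B) = P(B|A)·P(A) / P(B)

P(the test is positive) = 99/100 × 9/100 + 19/100 × 91/100
= 891/10000 + 1729/10000 = 131/500

P(the patient has the disease|the test is positive) = (891/10000) / (131/500) = 891/2620

P(the patient has the disease|the test is positive) = 891/2620 ≈ 34.01%


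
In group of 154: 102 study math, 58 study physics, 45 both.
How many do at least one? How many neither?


|A∪B| = 102+58-45 = 115
Neither = 154-115 = 39

At least one: 115; Neither: 39


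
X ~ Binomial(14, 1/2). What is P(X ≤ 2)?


P(X ≤ 2) = Σ P(X=i) for i=0..2
P(X=0) = 1/16384
P(X=1) = 7/8192
P(X=2) = 91/16384
Sum = 53/8192

P(X ≤ 2) = 53/8192 ≈ 0.65%


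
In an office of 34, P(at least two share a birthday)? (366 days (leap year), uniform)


P(all different) = Π(366-i)/366 for i=0..33
= 0.205601
P(match) = 1 - 0.205601 = 0.794399

P ≈ 0.7944 ≈ 79.44%


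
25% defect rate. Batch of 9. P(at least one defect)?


P(all good) = (3/4)^9 = 19683/262144
P(≥1 defect) = 242461/262144

P = 242461/262144 ≈ 92.49%


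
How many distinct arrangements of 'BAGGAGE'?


Letters: 7, freq: {'B': 1, 'A': 2, 'G': 3, 'E': 1}
7!/(1!×2!×3!×1!) = 5040/12 = 420

420


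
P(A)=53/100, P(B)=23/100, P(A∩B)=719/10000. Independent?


P(A)×P(B) = 1219/10000
P(A∩B) = 719/10000
Not equal → NOT independent

No, not independent


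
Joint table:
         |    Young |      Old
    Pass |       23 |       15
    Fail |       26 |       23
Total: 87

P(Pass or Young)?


P(Pass∨Young) = P(Pass) + P(Young) - P(Pass∧Young)
= (38 + 49 - 23)/87 = 64/87

P = 64/87 ≈ 73.56%


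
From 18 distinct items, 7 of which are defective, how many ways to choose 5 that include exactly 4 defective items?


Choose 4 of the 7 defective items and 1 of the other 11 items:
C(7,4)×C(11,1) = 35×11 = 385

385


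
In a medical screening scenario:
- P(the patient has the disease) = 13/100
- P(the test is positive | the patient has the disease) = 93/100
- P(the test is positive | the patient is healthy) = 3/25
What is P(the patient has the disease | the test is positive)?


Using Bayes' theorem:
P(A|B) = P(B|A)·P(A) / P(B)

P(the test is positive) = 93/100 × 13/100 + 3/25 × 87/100
= 1209/10000 + 261/2500 = 2253/10000

P(the patient has the disease|the test is positive) = (1209/10000) / (2253/10000) = 403/751

P(the patient has the disease|the test is positive) = 403/751 ≈ 53.66%


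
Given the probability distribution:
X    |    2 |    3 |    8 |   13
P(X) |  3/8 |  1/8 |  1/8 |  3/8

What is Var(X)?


E[X] = 7
E[X²] = 74
Var(X) = E[X²] - (E[X])² = 74 - 49 = 25

Var(X) = 25 ≈ 25.0000


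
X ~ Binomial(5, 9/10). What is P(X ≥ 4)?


P(X ≥ 4) = Σ P(X=i) for i=4..5
P(X=4) = 6561/20000
P(X=5) = 59049/100000
Sum = 45927/50000

P(X ≥ 4) = 45927/50000 ≈ 91.85%


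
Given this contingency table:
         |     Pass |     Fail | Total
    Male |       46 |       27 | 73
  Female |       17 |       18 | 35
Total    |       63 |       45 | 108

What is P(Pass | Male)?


P(Pass | Male) = 46/(46+27) = 46/73

P(Pass|Male) = 46/73 ≈ 63.01%


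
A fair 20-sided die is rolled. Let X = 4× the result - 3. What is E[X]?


E[die] = (1+20)/2 = 21/2
E[X] = 4×21/2 - 3 = 39

E[X] = 39


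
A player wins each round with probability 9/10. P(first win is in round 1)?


Geometric: P(X=1) = (1-p)^(k-1)×p = (1/10)^0×9/10 = 9/10

P(X=1) = 9/10 ≈ 90.00%


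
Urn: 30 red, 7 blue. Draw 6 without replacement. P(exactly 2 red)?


Hypergeometric: C(30,2)×C(7,4)/C(37,6)
= 435×35/2324784 = 725/110704

P(X=2) = 725/110704 ≈ 0.65%


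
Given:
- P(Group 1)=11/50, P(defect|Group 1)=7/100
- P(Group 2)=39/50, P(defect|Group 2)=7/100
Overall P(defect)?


P(B) = Σ P(B|Aᵢ)×P(Aᵢ)
  7/100×11/50 = 77/5000
  7/100×39/50 = 273/5000
Sum = 7/100

P(defect) = 7/100 ≈ 7.00%


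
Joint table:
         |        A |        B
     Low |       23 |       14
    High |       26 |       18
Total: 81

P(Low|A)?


P(Low|A) = 23/(23+26) = 23/49

P = 23/49 ≈ 46.94%


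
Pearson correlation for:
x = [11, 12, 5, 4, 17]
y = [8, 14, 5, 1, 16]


n=5, Σx=49, Σy=44, Σxy=557, Σx²=595, Σy²=542
r = (5×557 - 49×44)/√((5×595 - 49²)(5×542 - 44²))
= 629/√(574×774) = 629/√444276 ≈ 629/666.5403 ≈ 0.9437

r ≈ 0.9437


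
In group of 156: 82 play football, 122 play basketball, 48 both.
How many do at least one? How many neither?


|A∪B| = 82+122-48 = 156
Neither = 156-156 = 0

At least one: 156; Neither: 0


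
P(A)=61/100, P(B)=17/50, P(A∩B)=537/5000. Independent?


P(A)×P(B) = 1037/5000
P(A∩B) = 537/5000
Not equal → NOT independent

No, not independent


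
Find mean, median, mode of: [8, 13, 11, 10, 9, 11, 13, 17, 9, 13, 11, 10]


Sorted: [8, 9, 9, 10, 10, 11, 11, 11, 13, 13, 13, 17]
Mean = 135/12 = 45/4
Median = 11
Freq: {8: 1, 13: 3, 11: 3, 10: 2, 9: 2, 17: 1}
Mode: [11, 13]

Mean=45/4, Median=11, Mode=[11, 13]


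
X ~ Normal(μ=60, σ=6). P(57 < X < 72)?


z₁=(57-60)/6=-0.5, z₂=(72-60)/6=2.0
P = Φ(2.0) - Φ(-0.5) = 0.977250 - 0.308538 = 0.668712 ≈ 0.6687

P(57 < X < 72) ≈ 0.6687


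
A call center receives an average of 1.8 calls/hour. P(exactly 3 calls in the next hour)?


Poisson(λ=1.8): P(X=3) = e^(-λ)×λ^k/k!
= e^(-1.8) × 1.8^3 / 3!
≈ 0.1652988882 × 5.832 / 6 ≈ 0.160671

P(X=3) ≈ 0.160671 ≈ 16.07%


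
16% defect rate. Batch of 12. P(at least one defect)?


P(all good) = (21/25)^12 = 7355827511386641/59604644775390625
P(≥1 defect) = 52248817264003984/59604644775390625

P = 52248817264003984/59604644775390625 ≈ 87.66%


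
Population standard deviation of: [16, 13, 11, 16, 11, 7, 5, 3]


Mean = 82/8 = 41/4
  (16-41/4)²=529/16
  (13-41/4)²=121/16
  (11-41/4)²=9/16
  (16-41/4)²=529/16
  (11-41/4)²=9/16
  (7-41/4)²=169/16
  (5-41/4)²=441/16
  (3-41/4)²=841/16
Σ(x-μ)² = 331/2
σ² = (331/2)/8 = 331/16

σ = √(331/16) ≈ 4.5484


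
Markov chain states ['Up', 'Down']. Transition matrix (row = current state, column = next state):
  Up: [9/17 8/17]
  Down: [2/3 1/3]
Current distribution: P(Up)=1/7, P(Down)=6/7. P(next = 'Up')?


P(next=Up) = Σᵢ P(now=i)×P(i→Up)
= 1/7×9/17 + 6/7×2/3
= 9/119 + 4/7 = 11/17

P = 11/17 ≈ 0.6471


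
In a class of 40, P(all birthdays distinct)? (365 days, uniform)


P(all different) = Π(365-i)/365 for i=0..39
= (365/365)×(364/365)×...×(326/365)
= 0.108768

P ≈ 0.1088 ≈ 10.88%


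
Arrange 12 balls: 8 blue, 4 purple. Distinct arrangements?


12!/(8!×4!) = 495

495


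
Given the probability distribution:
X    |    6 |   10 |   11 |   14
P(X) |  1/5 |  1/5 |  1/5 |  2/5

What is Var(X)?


E[X] = 11
E[X²] = 649/5
Var(X) = E[X²] - (E[X])² = 649/5 - 121 = 44/5

Var(X) = 44/5 ≈ 8.8000


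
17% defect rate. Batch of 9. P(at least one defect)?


P(all good) = (83/100)^9 = 186940255267540403/1000000000000000000
P(≥1 defect) = 813059744732459597/1000000000000000000

P = 813059744732459597/1000000000000000000 ≈ 81.31%


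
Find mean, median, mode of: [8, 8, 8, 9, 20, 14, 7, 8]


Sorted: [7, 8, 8, 8, 8, 9, 14, 20]
Mean = 82/8 = 41/4
Median = 8
Freq: {8: 4, 9: 1, 20: 1, 14: 1, 7: 1}
Mode: [8]

Mean=41/4, Median=8, Mode=8


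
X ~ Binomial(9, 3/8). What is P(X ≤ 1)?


P(X ≤ 1) = Σ P(X=i) for i=0..1
P(X=0) = 1953125/134217728
P(X=1) = 10546875/134217728
Sum = 390625/4194304

P(X ≤ 1) = 390625/4194304 ≈ 9.31%


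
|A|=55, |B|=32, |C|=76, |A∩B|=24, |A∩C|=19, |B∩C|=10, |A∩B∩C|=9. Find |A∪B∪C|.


|A∪B∪C| = 55+32+76-24-19-10+9 = 119

|A∪B∪C| = 119


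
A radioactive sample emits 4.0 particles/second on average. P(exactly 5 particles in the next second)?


Poisson(λ=4.0): P(X=5) = e^(-λ)×λ^k/k!
= e^(-4.0) × 4.0^5 / 5!
≈ 0.01831563889 × 1024 / 120 ≈ 0.156293

P(X=5) ≈ 0.156293 ≈ 15.63%


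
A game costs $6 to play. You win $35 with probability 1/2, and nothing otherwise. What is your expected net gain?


E[gain] = (35-6)×1/2 + (-6)×1/2
= 29/2 - 3 = 23/2

Expected net gain = $23/2 ≈ $11.50


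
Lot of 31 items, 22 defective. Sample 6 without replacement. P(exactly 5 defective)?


Hypergeometric: C(22,5)×C(9,1)/C(31,6)
= 26334×9/736281 = 3762/11687

P(X=5) = 3762/11687 ≈ 32.19%


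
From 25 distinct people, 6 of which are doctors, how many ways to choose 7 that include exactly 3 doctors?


Choose 3 of the 6 doctors and 4 of the other 19 people:
C(6,3)×C(19,4) = 20×3876 = 77520

77520


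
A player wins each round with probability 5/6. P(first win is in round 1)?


Geometric: P(X=1) = (1-p)^(k-1)×p = (1/6)^0×5/6 = 5/6

P(X=1) = 5/6 ≈ 83.33%


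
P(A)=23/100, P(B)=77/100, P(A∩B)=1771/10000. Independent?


P(A)×P(B) = 1771/10000
P(A∩B) = 1771/10000
Equal ✓ → Independent

Yes, independent


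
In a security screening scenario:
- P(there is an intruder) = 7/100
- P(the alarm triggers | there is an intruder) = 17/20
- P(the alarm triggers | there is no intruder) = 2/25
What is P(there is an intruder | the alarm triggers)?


Using Bayes' theorem:
P(A|B) = P(B|A)·P(A) / P(B)

P(the alarm triggers) = 17/20 × 7/100 + 2/25 × 93/100
= 119/2000 + 93/1250 = 1339/10000

P(there is an intruder|the alarm triggers) = (119/2000) / (1339/10000) = 595/1339

P(there is an intruder|the alarm triggers) = 595/1339 ≈ 44.44%


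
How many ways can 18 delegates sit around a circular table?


Circular arrangements of 18 distinct objects: fix one position to break rotational symmetry.
(n-1)! = 17! = 355687428096000

355687428096000


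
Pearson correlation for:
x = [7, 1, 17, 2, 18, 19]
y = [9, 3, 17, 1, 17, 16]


n=6, Σx=64, Σy=63, Σxy=967, Σx²=1028, Σy²=925
r = (6×967 - 64×63)/√((6×1028 - 64²)(6×925 - 63²))
= 1770/√(2072×1581) = 1770/√3275832 ≈ 1770/1809.9260 ≈ 0.9779

r ≈ 0.9779


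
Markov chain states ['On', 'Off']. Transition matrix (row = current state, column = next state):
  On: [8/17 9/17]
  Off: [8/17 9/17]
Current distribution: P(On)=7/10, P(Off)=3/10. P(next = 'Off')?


P(next=Off) = Σᵢ P(now=i)×P(i→Off)
= 7/10×9/17 + 3/10×9/17
= 63/170 + 27/170 = 9/17

P = 9/17 ≈ 0.5294


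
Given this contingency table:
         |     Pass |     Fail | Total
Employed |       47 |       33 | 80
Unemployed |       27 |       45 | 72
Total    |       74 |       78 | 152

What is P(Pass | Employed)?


P(Pass | Employed) = 47/(47+33) = 47/80

P(Pass|Employed) = 47/80 ≈ 58.75%


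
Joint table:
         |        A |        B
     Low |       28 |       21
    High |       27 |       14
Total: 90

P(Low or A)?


P(Low∨A) = P(Low) + P(A) - P(Low∧A)
= (49 + 55 - 28)/90 = 76/90 = 38/45

P = 38/45 ≈ 84.44%


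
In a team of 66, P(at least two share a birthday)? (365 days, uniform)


P(all different) = Π(365-i)/365 for i=0..65
= 0.001904
P(match) = 1 - 0.001904 = 0.998096

P ≈ 0.9981 ≈ 99.81%


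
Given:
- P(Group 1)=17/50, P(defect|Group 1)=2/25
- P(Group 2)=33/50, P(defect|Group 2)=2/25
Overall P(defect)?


P(B) = Σ P(B|Aᵢ)×P(Aᵢ)
  2/25×17/50 = 17/625
  2/25×33/50 = 33/625
Sum = 2/25

P(defect) = 2/25 ≈ 8.00%


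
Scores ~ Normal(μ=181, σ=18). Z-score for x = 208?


z = (x - μ)/σ = (208 - 181)/18 = 1.5

z = 1.5


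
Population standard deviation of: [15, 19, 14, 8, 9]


Mean = 65/5 = 13
  (15-13)²=4
  (19-13)²=36
  (14-13)²=1
  (8-13)²=25
  (9-13)²=16
Σ(x-μ)² = 82
σ² = 82/5

σ = √(82/5) ≈ 4.0497


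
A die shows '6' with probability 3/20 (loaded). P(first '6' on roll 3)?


Geometric: P(X=3) = (1-p)^(k-1)×p = (17/20)^2×3/20 = 867/8000

P(X=3) = 867/8000 ≈ 10.84%


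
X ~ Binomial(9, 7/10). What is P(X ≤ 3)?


P(X ≤ 3) = Σ P(X=i) for i=0..3
P(X=0) = 19683/1000000000
P(X=1) = 413343/1000000000
P(X=2) = 964467/250000000
P(X=3) = 5250987/250000000
Sum = 12647421/500000000

P(X ≤ 3) = 12647421/500000000 ≈ 2.53%


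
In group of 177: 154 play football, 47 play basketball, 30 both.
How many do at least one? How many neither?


|A∪B| = 154+47-30 = 171
Neither = 177-171 = 6

At least one: 171; Neither: 6


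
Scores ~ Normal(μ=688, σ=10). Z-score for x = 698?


z = (x - μ)/σ = (698 - 688)/10 = 1.0

z = 1.0


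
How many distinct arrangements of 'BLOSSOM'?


Letters: 7, freq: {'B': 1, 'L': 1, 'O': 2, 'S': 2, 'M': 1}
7!/(1!×1!×2!×2!×1!) = 5040/4 = 1260

1260


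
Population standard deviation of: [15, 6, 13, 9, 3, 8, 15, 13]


Mean = 82/8 = 41/4
  (15-41/4)²=361/16
  (6-41/4)²=289/16
  (13-41/4)²=121/16
  (9-41/4)²=25/16
  (3-41/4)²=841/16
  (8-41/4)²=81/16
  (15-41/4)²=361/16
  (13-41/4)²=121/16
Σ(x-μ)² = 275/2
σ² = (275/2)/8 = 275/16

σ = √(275/16) ≈ 4.1458


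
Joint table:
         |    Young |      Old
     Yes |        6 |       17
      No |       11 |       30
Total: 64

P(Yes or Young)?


P(Yes∨Young) = P(Yes) + P(Young) - P(Yes∧Young)
= (23 + 17 - 6)/64 = 34/64 = 17/32

P = 17/32 ≈ 53.12%


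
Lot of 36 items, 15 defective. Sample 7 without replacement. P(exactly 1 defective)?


Hypergeometric: C(15,1)×C(21,6)/C(36,7)
= 15×54264/8347680 = 133/1364

P(X=1) = 133/1364 ≈ 9.75%


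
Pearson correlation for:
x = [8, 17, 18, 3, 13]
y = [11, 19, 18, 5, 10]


n=5, Σx=59, Σy=63, Σxy=880, Σx²=855, Σy²=931
r = (5×880 - 59×63)/√((5×855 - 59²)(5×931 - 63²))
= 683/√(794×686) = 683/√544684 ≈ 683/738.0271 ≈ 0.9254

r ≈ 0.9254


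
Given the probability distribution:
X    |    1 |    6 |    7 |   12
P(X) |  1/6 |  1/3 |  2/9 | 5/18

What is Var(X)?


E[X] = 127/18
E[X²] = 1135/18
Var(X) = E[X²] - (E[X])² = 1135/18 - 16129/324 = 4301/324

Var(X) = 4301/324 ≈ 13.2747


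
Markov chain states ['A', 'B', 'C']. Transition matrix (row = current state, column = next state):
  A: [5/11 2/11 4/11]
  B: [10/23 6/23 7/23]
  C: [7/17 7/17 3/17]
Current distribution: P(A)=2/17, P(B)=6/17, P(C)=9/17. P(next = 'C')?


P(next=C) = Σᵢ P(now=i)×P(i→C)
= 2/17×4/11 + 6/17×7/23 + 9/17×3/17
= 8/187 + 42/391 + 27/289 = 17813/73117

P = 17813/73117 ≈ 0.2436


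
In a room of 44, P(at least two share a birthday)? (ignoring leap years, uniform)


P(all different) = Π(365-i)/365 for i=0..43
= 0.067115
P(match) = 1 - 0.067115 = 0.932885

P ≈ 0.9329 ≈ 93.29%


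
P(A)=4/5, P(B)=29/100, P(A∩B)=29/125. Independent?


P(A)×P(B) = 29/125
P(A∩B) = 29/125
Equal ✓ → Independent

Yes, independent


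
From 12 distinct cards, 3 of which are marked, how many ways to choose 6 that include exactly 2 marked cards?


Choose 2 of the 3 marked cards and 4 of the other 9 cards:
C(3,2)×C(9,4) = 3×126 = 378

378


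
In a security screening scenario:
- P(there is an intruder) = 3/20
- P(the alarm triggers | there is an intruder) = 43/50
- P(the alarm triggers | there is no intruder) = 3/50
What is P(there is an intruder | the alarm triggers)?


Using Bayes' theorem:
P(A|B) = P(B|A)·P(A) / P(B)

P(the alarm triggers) = 43/50 × 3/20 + 3/50 × 17/20
= 129/1000 + 51/1000 = 9/50

P(there is an intruder|the alarm triggers) = (129/1000) / (9/50) = 43/60

P(there is an intruder|the alarm triggers) = 43/60 ≈ 71.67%


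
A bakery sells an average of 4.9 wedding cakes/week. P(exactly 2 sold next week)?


Poisson(λ=4.9): P(X=2) = e^(-λ)×λ^k/k!
= e^(-4.9) × 4.9^2 / 2!
≈ 0.007446583071 × 24.01 / 2 ≈ 0.089396

P(X=2) ≈ 0.089396 ≈ 8.94%


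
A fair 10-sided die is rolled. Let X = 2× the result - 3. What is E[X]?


E[die] = (1+10)/2 = 11/2
E[X] = 2×11/2 - 3 = 8

E[X] = 8


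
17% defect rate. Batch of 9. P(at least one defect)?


P(all good) = (83/100)^9 = 186940255267540403/1000000000000000000
P(≥1 defect) = 813059744732459597/1000000000000000000

P = 813059744732459597/1000000000000000000 ≈ 81.31%


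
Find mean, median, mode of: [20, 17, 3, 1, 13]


Sorted: [1, 3, 13, 17, 20]
Mean = 54/5
Median = 13
Freq: {20: 1, 17: 1, 3: 1, 1: 1, 13: 1}
Mode: No mode

Mean=54/5, Median=13, Mode=No mode


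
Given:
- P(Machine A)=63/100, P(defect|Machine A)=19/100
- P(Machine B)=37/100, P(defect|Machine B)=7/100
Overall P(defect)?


P(B) = Σ P(B|Aᵢ)×P(Aᵢ)
  19/100×63/100 = 1197/10000
  7/100×37/100 = 259/10000
Sum = 91/625

P(defect) = 91/625 ≈ 14.56%


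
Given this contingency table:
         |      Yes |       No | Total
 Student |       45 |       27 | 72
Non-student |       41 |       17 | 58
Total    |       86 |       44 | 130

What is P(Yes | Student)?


P(Yes | Student) = 45/(45+27) = 45/72 = 5/8

P(Yes|Student) = 5/8 ≈ 62.50%


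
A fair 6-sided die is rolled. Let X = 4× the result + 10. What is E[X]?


E[die] = (1+6)/2 = 7/2
E[X] = 4×7/2 + 10 = 24

E[X] = 24


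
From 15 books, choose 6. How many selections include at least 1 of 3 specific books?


Complement: C(15,6) - C(12,6) = 5005 - 924 = 4081

4081


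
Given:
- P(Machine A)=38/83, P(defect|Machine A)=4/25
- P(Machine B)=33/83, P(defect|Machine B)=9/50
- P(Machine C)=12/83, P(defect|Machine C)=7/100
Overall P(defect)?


P(B) = Σ P(B|Aᵢ)×P(Aᵢ)
  4/25×38/83 = 152/2075
  9/50×33/83 = 297/4150
  7/100×12/83 = 21/2075
Sum = 643/4150

P(defect) = 643/4150 ≈ 15.49%


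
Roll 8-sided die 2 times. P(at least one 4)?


P(no 4)^2 = (7/8)^2 = 49/64
P(≥1) = 1 - 49/64 = 15/64

P = 15/64 ≈ 23.44%


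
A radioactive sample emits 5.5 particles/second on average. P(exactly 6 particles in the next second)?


Poisson(λ=5.5): P(X=6) = e^(-λ)×λ^k/k!
= e^(-5.5) × 5.5^6 / 6!
≈ 0.004086771438 × 27680.640625 / 720 ≈ 0.157117

P(X=6) ≈ 0.157117 ≈ 15.71%


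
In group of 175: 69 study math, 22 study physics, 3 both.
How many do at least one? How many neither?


|A∪B| = 69+22-3 = 88
Neither = 175-88 = 87

At least one: 88; Neither: 87


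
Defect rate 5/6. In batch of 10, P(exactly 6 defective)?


Binomial: P(X=6) = C(10,6)×p^6×(1-p)^4
= 210 × 15625/46656 × 1/1296 = 546875/10077696

P(X=6) = 546875/10077696 ≈ 5.43%


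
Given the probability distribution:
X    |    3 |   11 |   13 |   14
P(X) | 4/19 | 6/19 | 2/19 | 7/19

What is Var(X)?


E[X] = 202/19
E[X²] = 2472/19
Var(X) = E[X²] - (E[X])² = 2472/19 - 40804/361 = 6164/361

Var(X) = 6164/361 ≈ 17.0748


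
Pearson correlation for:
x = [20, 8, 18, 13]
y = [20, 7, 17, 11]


n=4, Σx=59, Σy=55, Σxy=905, Σx²=957, Σy²=859
r = (4×905 - 59×55)/√((4×957 - 59²)(4×859 - 55²))
= 375/√(347×411) = 375/√142617 ≈ 375/377.6467 ≈ 0.9930

r ≈ 0.9930


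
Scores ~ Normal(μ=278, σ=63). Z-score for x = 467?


z = (x - μ)/σ = (467 - 278)/63 = 3.0

z = 3.0


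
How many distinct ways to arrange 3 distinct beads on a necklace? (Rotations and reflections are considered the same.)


Free circular arrangements: rotations and reflections both identified.
(n-1)!/2 = 2!/2 = 2/2 = 1

1


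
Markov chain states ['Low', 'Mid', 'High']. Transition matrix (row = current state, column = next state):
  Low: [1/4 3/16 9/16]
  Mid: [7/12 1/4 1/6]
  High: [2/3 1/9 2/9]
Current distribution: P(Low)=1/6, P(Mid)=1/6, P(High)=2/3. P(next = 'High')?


P(next=High) = Σᵢ P(now=i)×P(i→High)
= 1/6×9/16 + 1/6×1/6 + 2/3×2/9
= 3/32 + 1/36 + 4/27 = 233/864

P = 233/864 ≈ 0.2697


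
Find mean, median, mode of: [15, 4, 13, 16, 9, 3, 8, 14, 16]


Sorted: [3, 4, 8, 9, 13, 14, 15, 16, 16]
Mean = 98/9
Median = 13
Freq: {15: 1, 4: 1, 13: 1, 16: 2, 9: 1, 3: 1, 8: 1, 14: 1}
Mode: [16]

Mean=98/9, Median=13, Mode=16


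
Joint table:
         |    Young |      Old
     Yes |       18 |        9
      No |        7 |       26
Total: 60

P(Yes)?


P(Yes) = (18+9)/60 = 27/60 = 9/20

P(Yes) = 9/20 ≈ 45.00%


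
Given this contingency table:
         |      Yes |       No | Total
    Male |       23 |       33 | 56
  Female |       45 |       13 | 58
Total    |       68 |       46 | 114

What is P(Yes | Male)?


P(Yes | Male) = 23/(23+33) = 23/56

P(Yes|Male) = 23/56 ≈ 41.07%


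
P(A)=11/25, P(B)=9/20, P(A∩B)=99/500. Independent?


P(A)×P(B) = 99/500
P(A∩B) = 99/500
Equal ✓ → Independent

Yes, independent


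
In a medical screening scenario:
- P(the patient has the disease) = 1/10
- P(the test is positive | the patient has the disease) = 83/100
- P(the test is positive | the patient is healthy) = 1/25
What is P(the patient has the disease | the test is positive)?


Using Bayes' theorem:
P(A|B) = P(B|A)·P(A) / P(B)

P(the test is positive) = 83/100 × 1/10 + 1/25 × 9/10
= 83/1000 + 9/250 = 119/1000

P(the patient has the disease|the test is positive) = (83/1000) / (119/1000) = 83/119

P(the patient has the disease|the test is positive) = 83/119 ≈ 69.75%


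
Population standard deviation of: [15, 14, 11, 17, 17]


Mean = 74/5
  (15-74/5)²=1/25
  (14-74/5)²=16/25
  (11-74/5)²=361/25
  (17-74/5)²=121/25
  (17-74/5)²=121/25
Σ(x-μ)² = 124/5
σ² = (124/5)/5 = 124/25

σ = √(124/25) ≈ 2.2271


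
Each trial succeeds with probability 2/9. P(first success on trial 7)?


Geometric: P(X=7) = (1-p)^(k-1)×p = (7/9)^6×2/9 = 235298/4782969

P(X=7) = 235298/4782969 ≈ 4.92%


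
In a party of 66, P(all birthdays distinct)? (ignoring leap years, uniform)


P(all different) = Π(365-i)/365 for i=0..65
= (365/365)×(364/365)×...×(300/365)
= 0.001904

P ≈ 0.0019 ≈ 0.19%


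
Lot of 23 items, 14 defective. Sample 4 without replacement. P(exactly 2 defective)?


Hypergeometric: C(14,2)×C(9,2)/C(23,4)
= 91×36/8855 = 468/1265

P(X=2) = 468/1265 ≈ 37.00%


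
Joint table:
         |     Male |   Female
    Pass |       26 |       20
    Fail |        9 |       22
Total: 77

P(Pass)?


P(Pass) = (26+20)/77 = 46/77

P(Pass) = 46/77 ≈ 59.74%


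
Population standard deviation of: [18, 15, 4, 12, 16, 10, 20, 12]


Mean = 107/8
  (18-107/8)²=1369/64
  (15-107/8)²=169/64
  (4-107/8)²=5625/64
  (12-107/8)²=121/64
  (16-107/8)²=441/64
  (10-107/8)²=729/64
  (20-107/8)²=2809/64
  (12-107/8)²=121/64
Σ(x-μ)² = 1423/8
σ² = (1423/8)/8 = 1423/64

σ = √(1423/64) ≈ 4.7153


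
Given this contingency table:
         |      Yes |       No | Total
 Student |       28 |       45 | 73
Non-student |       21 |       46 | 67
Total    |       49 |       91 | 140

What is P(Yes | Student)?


P(Yes | Student) = 28/(28+45) = 28/73

P(Yes|Student) = 28/73 ≈ 38.36%


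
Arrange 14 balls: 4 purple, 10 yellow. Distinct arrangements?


14!/(4!×10!) = 1001

1001


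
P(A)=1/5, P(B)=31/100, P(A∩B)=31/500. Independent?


P(A)×P(B) = 31/500
P(A∩B) = 31/500
Equal ✓ → Independent

Yes, independent


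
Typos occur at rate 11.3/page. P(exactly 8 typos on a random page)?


Poisson(λ=11.3): P(X=8) = e^(-λ)×λ^k/k!
= e^(-11.3) × 11.3^8 / 8!
≈ 1.237292426e-05 × 265844419.291 / 40320 ≈ 0.081579

P(X=8) ≈ 0.081579 ≈ 8.16%


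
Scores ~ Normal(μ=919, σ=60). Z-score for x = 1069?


z = (x - μ)/σ = (1069 - 919)/60 = 2.5

z = 2.5


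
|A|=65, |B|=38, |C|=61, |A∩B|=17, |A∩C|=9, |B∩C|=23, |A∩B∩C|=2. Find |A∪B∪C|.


|A∪B∪C| = 65+38+61-17-9-23+2 = 117

|A∪B∪C| = 117


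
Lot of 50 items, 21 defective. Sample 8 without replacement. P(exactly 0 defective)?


Hypergeometric: C(21,0)×C(29,8)/C(50,8)
= 1×4292145/536878650 = 1131/141470

P(X=0) = 1131/141470 ≈ 0.80%


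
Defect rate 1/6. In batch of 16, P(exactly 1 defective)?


Binomial: P(X=1) = C(16,1)×p^1×(1-p)^15
= 16 × 1/6 × 30517578125/470184984576 = 30517578125/176319369216

P(X=1) = 30517578125/176319369216 ≈ 17.31%


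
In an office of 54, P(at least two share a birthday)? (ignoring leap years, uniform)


P(all different) = Π(365-i)/365 for i=0..53
= 0.016123
P(match) = 1 - 0.016123 = 0.983877

P ≈ 0.9839 ≈ 98.39%


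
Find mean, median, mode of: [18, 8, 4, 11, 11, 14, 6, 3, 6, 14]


Sorted: [3, 4, 6, 6, 8, 11, 11, 14, 14, 18]
Mean = 95/10 = 19/2
Median = 19/2
Freq: {18: 1, 8: 1, 4: 1, 11: 2, 14: 2, 6: 2, 3: 1}
Mode: [6, 11, 14]

Mean=19/2, Median=19/2, Mode=[6, 11, 14]


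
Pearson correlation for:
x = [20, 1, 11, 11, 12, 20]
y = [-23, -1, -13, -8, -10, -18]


n=6, Σx=75, Σy=-73, Σxy=-1172, Σx²=1187, Σy²=1187
r = (6×(-1172) - 75×(-73))/√((6×1187 - 75²)(6×1187 - (-73)²))
= -1557/√(1497×1793) = -1557/√2684121 ≈ -1557/1638.3287 ≈ -0.9504

r ≈ -0.9504


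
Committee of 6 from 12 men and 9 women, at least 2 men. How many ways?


Count by #men:
  2M,4W: C(12,2)×C(9,4)=8316
  3M,3W: C(12,3)×C(9,3)=18480
  4M,2W: C(12,4)×C(9,2)=17820
  5M,1W: C(12,5)×C(9,1)=7128
  6M,0W: C(12,6)×C(9,0)=924
Total = 52668

52668


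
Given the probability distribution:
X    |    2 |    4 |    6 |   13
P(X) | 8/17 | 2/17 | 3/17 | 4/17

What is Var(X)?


E[X] = 94/17
E[X²] = 848/17
Var(X) = E[X²] - (E[X])² = 848/17 - 8836/289 = 5580/289

Var(X) = 5580/289 ≈ 19.3080


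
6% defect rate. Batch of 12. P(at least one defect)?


P(all good) = (47/50)^12 = 116191483108948578241/244140625000000000000
P(≥1 defect) = 127949141891051421759/244140625000000000000

P = 127949141891051421759/244140625000000000000 ≈ 52.41%


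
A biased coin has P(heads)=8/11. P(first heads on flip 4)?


Geometric: P(X=4) = (1-p)^(k-1)×p = (3/11)^3×8/11 = 216/14641

P(X=4) = 216/14641 ≈ 1.48%


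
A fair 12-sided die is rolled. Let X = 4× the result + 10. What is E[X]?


E[die] = (1+12)/2 = 13/2
E[X] = 4×13/2 + 10 = 36

E[X] = 36


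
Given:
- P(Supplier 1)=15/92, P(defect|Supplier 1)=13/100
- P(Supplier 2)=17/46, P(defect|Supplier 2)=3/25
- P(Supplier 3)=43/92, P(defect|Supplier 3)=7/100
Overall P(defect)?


P(B) = Σ P(B|Aᵢ)×P(Aᵢ)
  13/100×15/92 = 39/1840
  3/25×17/46 = 51/1150
  7/100×43/92 = 301/9200
Sum = 113/1150

P(defect) = 113/1150 ≈ 9.83%


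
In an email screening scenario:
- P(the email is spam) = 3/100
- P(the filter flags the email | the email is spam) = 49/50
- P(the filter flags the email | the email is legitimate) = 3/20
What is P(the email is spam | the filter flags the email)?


Using Bayes' theorem:
P(A|B) = P(B|A)·P(A) / P(B)

P(the filter flags the email) = 49/50 × 3/100 + 3/20 × 97/100
= 147/5000 + 291/2000 = 1749/10000

P(the email is spam|the filter flags the email) = (147/5000) / (1749/10000) = 98/583

P(the email is spam|the filter flags the email) = 98/583 ≈ 16.81%


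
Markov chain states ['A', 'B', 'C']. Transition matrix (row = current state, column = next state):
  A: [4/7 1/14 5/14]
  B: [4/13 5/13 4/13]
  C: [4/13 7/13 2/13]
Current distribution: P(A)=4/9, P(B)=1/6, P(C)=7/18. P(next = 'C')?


P(next=C) = Σᵢ P(now=i)×P(i→C)
= 4/9×5/14 + 1/6×4/13 + 7/18×2/13
= 10/63 + 2/39 + 7/117 = 17/63

P = 17/63 ≈ 0.2698


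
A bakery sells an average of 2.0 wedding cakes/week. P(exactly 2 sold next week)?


Poisson(λ=2.0): P(X=2) = e^(-λ)×λ^k/k!
= e^(-2.0) × 2.0^2 / 2!
≈ 0.1353352832 × 4 / 2 ≈ 0.270671

P(X=2) ≈ 0.270671 ≈ 27.07%


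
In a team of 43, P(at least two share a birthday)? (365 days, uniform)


P(all different) = Π(365-i)/365 for i=0..42
= 0.076077
P(match) = 1 - 0.076077 = 0.923923

P ≈ 0.9239 ≈ 92.39%


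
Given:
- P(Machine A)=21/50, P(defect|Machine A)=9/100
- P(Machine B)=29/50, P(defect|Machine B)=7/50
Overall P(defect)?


P(B) = Σ P(B|Aᵢ)×P(Aᵢ)
  9/100×21/50 = 189/5000
  7/50×29/50 = 203/2500
Sum = 119/1000

P(defect) = 119/1000 ≈ 11.90%


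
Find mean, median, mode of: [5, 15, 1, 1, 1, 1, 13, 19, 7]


Sorted: [1, 1, 1, 1, 5, 7, 13, 15, 19]
Mean = 63/9 = 7
Median = 5
Freq: {5: 1, 15: 1, 1: 4, 13: 1, 19: 1, 7: 1}
Mode: [1]

Mean=7, Median=5, Mode=1


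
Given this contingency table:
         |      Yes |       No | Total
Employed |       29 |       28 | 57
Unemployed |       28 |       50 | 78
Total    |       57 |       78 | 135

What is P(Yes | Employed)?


P(Yes | Employed) = 29/(29+28) = 29/57

P(Yes|Employed) = 29/57 ≈ 50.88%


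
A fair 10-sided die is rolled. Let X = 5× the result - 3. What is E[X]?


E[die] = (1+10)/2 = 11/2
E[X] = 5×11/2 - 3 = 49/2

E[X] = 49/2


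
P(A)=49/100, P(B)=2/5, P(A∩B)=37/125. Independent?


P(A)×P(B) = 49/250
P(A∩B) = 37/125
Not equal → NOT independent

No, not independent


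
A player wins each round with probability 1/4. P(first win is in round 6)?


Geometric: P(X=6) = (1-p)^(k-1)×p = (3/4)^5×1/4 = 243/4096

P(X=6) = 243/4096 ≈ 5.93%


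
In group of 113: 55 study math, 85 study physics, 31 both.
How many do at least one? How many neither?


|A∪B| = 55+85-31 = 109
Neither = 113-109 = 4

At least one: 109; Neither: 4


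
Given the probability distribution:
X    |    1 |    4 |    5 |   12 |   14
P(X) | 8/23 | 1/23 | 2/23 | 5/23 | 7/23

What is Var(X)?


E[X] = 180/23
E[X²] = 2166/23
Var(X) = E[X²] - (E[X])² = 2166/23 - 32400/529 = 17418/529

Var(X) = 17418/529 ≈ 32.9263


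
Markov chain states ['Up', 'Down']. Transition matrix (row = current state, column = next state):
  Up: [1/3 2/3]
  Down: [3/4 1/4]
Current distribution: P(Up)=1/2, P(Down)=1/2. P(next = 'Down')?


P(next=Down) = Σᵢ P(now=i)×P(i→Down)
= 1/2×2/3 + 1/2×1/4
= 1/3 + 1/8 = 11/24

P = 11/24 ≈ 0.4583


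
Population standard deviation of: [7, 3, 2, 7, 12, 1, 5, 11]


Mean = 48/8 = 6
  (7-6)²=1
  (3-6)²=9
  (2-6)²=16
  (7-6)²=1
  (12-6)²=36
  (1-6)²=25
  (5-6)²=1
  (11-6)²=25
Σ(x-μ)² = 114
σ² = 114/8 = 57/4

σ = √(57/4) ≈ 3.7749


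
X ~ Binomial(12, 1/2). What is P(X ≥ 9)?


P(X ≥ 9) = Σ P(X=i) for i=9..12
P(X=9) = 55/1024
P(X=10) = 33/2048
P(X=11) = 3/1024
P(X=12) = 1/4096
Sum = 299/4096

P(X ≥ 9) = 299/4096 ≈ 7.30%


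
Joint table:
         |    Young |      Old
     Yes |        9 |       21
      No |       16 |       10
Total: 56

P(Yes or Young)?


P(Yes∨Young) = P(Yes) + P(Young) - P(Yes∧Young)
= (30 + 25 - 9)/56 = 46/56 = 23/28

P = 23/28 ≈ 82.14%


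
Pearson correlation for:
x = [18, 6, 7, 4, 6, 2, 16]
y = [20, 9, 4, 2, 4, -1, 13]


n=7, Σx=59, Σy=51, Σxy=680, Σx²=721, Σy²=687
r = (7×680 - 59×51)/√((7×721 - 59²)(7×687 - 51²))
= 1751/√(1566×2208) = 1751/√3457728 ≈ 1751/1859.4967 ≈ 0.9417

r ≈ 0.9417


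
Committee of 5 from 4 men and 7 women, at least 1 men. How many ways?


Count by #men:
  1M,4W: C(4,1)×C(7,4)=140
  2M,3W: C(4,2)×C(7,3)=210
  3M,2W: C(4,3)×C(7,2)=84
  4M,1W: C(4,4)×C(7,1)=7
Total = 441

441


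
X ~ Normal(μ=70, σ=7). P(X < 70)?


z = (70-70)/7 = 0.0
P(Z < 0.0) = 0.5000

P(X < 70) ≈ 0.5000


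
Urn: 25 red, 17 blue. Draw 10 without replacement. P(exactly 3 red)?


Hypergeometric: C(25,3)×C(17,7)/C(42,10)
= 2300×19448/1471442973 = 18400/605283

P(X=3) = 18400/605283 ≈ 3.04%


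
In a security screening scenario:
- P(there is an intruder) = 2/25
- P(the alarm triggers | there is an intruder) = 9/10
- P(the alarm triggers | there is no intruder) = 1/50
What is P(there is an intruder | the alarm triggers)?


Using Bayes' theorem:
P(A|B) = P(B|A)·P(A) / P(B)

P(the alarm triggers) = 9/10 × 2/25 + 1/50 × 23/25
= 9/125 + 23/1250 = 113/1250

P(there is an intruder|the alarm triggers) = (9/125) / (113/1250) = 90/113

P(there is an intruder|the alarm triggers) = 90/113 ≈ 79.65%


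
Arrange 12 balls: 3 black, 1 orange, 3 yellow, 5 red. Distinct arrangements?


12!/(3!×1!×3!×5!) = 110880

110880


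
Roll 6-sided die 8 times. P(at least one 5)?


P(no 5)^8 = (5/6)^8 = 390625/1679616
P(≥1) = 1 - 390625/1679616 = 1288991/1679616

P = 1288991/1679616 ≈ 76.74%


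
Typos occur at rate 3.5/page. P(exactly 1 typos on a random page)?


Poisson(λ=3.5): P(X=1) = e^(-λ)×λ^k/k!
= e^(-3.5) × 3.5^1 / 1!
≈ 0.03019738342 × 3.5 / 1 ≈ 0.105691

P(X=1) ≈ 0.105691 ≈ 10.57%


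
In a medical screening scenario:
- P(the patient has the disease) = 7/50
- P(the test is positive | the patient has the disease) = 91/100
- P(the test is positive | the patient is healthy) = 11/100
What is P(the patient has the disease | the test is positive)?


Using Bayes' theorem:
P(A|B) = P(B|A)·P(A) / P(B)

P(the test is positive) = 91/100 × 7/50 + 11/100 × 43/50
= 637/5000 + 473/5000 = 111/500

P(the patient has the disease|the test is positive) = (637/5000) / (111/500) = 637/1110

P(the patient has the disease|the test is positive) = 637/1110 ≈ 57.39%


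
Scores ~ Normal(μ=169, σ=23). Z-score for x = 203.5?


z = (x - μ)/σ = (203.5 - 169)/23 = 1.5

z = 1.5


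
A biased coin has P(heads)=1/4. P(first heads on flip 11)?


Geometric: P(X=11) = (1-p)^(k-1)×p = (3/4)^10×1/4 = 59049/4194304

P(X=11) = 59049/4194304 ≈ 1.41%


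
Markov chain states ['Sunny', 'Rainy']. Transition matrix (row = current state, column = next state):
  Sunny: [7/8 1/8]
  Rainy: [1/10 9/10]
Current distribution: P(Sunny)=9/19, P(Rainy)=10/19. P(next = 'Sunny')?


P(next=Sunny) = Σᵢ P(now=i)×P(i→Sunny)
= 9/19×7/8 + 10/19×1/10
= 63/152 + 1/19 = 71/152

P = 71/152 ≈ 0.4671


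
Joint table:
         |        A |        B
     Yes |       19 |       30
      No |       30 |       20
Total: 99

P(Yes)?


P(Yes) = (19+30)/99 = 49/99

P(Yes) = 49/99 ≈ 49.49%
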